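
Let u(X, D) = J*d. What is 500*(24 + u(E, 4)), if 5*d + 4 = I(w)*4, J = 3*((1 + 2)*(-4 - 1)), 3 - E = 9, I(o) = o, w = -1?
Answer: 48000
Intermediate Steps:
E = -6 (E = 3 - 1*9 = 3 - 9 = -6)
J = -45 (J = 3*(3*(-5)) = 3*(-15) = -45)
d = -8/5 (d = -⅘ + (-1*4)/5 = -⅘ + (⅕)*(-4) = -⅘ - ⅘ = -8/5 ≈ -1.6000)
u(X, D) = 72 (u(X, D) = -45*(-8/5) = 72)
500*(24 + u(E, 4)) = 500*(24 + 72) = 500*96 = 48000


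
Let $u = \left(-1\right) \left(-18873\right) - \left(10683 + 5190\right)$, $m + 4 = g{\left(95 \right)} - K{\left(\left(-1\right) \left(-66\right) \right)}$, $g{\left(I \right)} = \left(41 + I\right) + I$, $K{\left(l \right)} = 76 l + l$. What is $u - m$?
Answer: $7855$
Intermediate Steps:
$K{\left(l \right)} = 77 l$
$g{\left(I \right)} = 41 + 2 I$
$m = -4855$ ($m = -4 + \left(\left(41 + 2 \cdot 95\right) - 77 \left(\left(-1\right) \left(-66\right)\right)\right) = -4 + \left(\left(41 + 190\right) - 77 \cdot 66\right) = -4 + \left(231 - 5082\right) = -4 - 4851 = -4855$)
$u = 3000$ ($u = 18873 - 15873 = 3000$)
$u - m = 3000 - -4855 = 3000 + 4855 = 7855$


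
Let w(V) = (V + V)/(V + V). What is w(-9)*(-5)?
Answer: -5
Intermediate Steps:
w(V) = 1 (w(V) = (2*V)/((2*V)) = (2*V)*(1/(2*V)) = 1)
w(-9)*(-5) = 1*(-5) = -5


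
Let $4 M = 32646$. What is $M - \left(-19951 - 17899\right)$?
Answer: $\frac{92023}{2} \approx 46012.0$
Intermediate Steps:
$M = \frac{16323}{2}$ ($M = \frac{1}{4} \cdot 32646 = \frac{16323}{2} \approx 8161.5$)
$M - \left(-19951 - 17899\right) = \frac{16323}{2} - \left(-19951 - 17899\right) = \frac{16323}{2} - -37850 = \frac{16323}{2} + 37850 = \frac{92023}{2}$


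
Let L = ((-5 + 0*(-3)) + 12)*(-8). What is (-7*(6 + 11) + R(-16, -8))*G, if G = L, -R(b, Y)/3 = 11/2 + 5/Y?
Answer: 7483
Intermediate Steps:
R(b, Y) = -33/2 - 15/Y (R(b, Y) = -3*(11/2 + 5/Y) = -33/2 - 15/Y)
L = -56 (L = ((-5 + 0) + 12)*(-8) = (-5 + 12)*(-8) = 7*(-8) = -56)
G = -56
(-7*(6 + 11) + R(-16, -8))*G = (-7*(6 + 11) + (-33/2 - 15/(-8)))*(-56) = (-7*17 + (-33/2 - 15*(-1/8)))*(-56) = (-119 + (-33/2 + 15/8))*(-56) = (-119 - 117/8)*(-56) = -1069/8*(-56) = 7483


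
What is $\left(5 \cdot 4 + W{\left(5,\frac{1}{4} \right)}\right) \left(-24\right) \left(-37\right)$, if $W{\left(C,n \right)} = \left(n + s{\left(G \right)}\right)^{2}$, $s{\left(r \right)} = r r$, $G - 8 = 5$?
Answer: $\frac{50910039}{2} \approx 2.5455 \cdot 10^{7}$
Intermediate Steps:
$G = 13$ ($G = 8 + 5 = 13$)
$s{\left(r \right)} = r^{2}$
$W{\left(C,n \right)} = \left(169 + n\right)^{2}$ ($W{\left(C,n \right)} = \left(n + 13^{2}\right)^{2} = \left(n + 169\right)^{2} = \left(169 + n\right)^{2}$)
$\left(5 \cdot 4 + W{\left(5,\frac{1}{4} \right)}\right) \left(-24\right) \left(-37\right) = \left(5 \cdot 4 + \left(169 + \frac{1}{4}\right)^{2}\right) \left(-24\right) \left(-37\right) = \left(20 + \left(169 + \frac{1}{4}\right)^{2}\right) \left(-24\right) \left(-37\right) = \left(20 + \left(\frac{677}{4}\right)^{2}\right) \left(-24\right) \left(-37\right) = \left(20 + \frac{458329}{16}\right) \left(-24\right) \left(-37\right) = \frac{458649}{16} \left(-24\right) \left(-37\right) = \left(- \frac{1375947}{2}\right) \left(-37\right) = \frac{50910039}{2}$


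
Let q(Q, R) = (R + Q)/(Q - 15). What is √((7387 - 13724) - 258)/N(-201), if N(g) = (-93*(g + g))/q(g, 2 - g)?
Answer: -I*√6595/4037688 ≈ -2.0113e-5*I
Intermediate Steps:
q(Q, R) = (Q + R)/(-15 + Q)
N(g) = -186*g*(-15/2 + g/2) (N(g) = (-93*(g + g))/(((g + (2 - g))/(-15 + g))) = (-186*g)/((2/(-15 + g))) = (-186*g)*(-15/2 + g/2) = -186*g*(-15/2 + g/2))
√((7387 - 13724) - 258)/N(-201) = √((7387 - 13724) - 258)/((93*(-201)*(15 - 1*(-201)))) = √(-6337 - 258)/((93*(-201)*(15 + 201))) = √(-6595)/((93*(-201)*216)) = (I*√6595)/(-4037688) = (I*√6595)*(-1/4037688) = -I*√6595/4037688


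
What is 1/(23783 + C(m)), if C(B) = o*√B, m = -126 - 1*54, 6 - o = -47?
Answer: 23783/566136709 - 318*I*√5/566136709 ≈ 4.2009e-5 - 1.256e-6*I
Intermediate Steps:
o = 53 (o = 6 - 1*(-47) = 6 + 47 = 53)
m = -180 (m = -126 - 54 = -180)
C(B) = 53*√B
1/(23783 + C(m)) = 1/(23783 + 53*√(-180)) = 1/(23783 + 53*(6*I*√5)) = 1/(23783 + 318*I*√5)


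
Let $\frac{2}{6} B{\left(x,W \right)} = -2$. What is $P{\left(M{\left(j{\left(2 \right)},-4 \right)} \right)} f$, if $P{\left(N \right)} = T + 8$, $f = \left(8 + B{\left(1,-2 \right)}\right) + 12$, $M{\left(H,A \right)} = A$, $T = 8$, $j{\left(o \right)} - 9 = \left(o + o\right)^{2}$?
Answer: $224$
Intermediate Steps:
$j{\left(o \right)} = 9 + 4 o^{2}$ ($j{\left(o \right)} = 9 + \left(o + o\right)^{2} = 9 + \left(2 o\right)^{2} = 9 + 4 o^{2}$)
$B{\left(x,W \right)} = -6$ ($B{\left(x,W \right)} = 3 \left(-2\right) = -6$)
$f = 14$ ($f = \left(8 - 6\right) + 12 = 2 + 12 = 14$)
$P{\left(N \right)} = 16$ ($P{\left(N \right)} = 8 + 8 = 16$)
$P{\left(M{\left(j{\left(2 \right)},-4 \right)} \right)} f = 16 \cdot 14 = 224$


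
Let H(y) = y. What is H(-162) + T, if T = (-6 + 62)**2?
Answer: 2974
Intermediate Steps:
T = 3136 (T = 56**2 = 3136)
H(-162) + T = -162 + 3136 = 2974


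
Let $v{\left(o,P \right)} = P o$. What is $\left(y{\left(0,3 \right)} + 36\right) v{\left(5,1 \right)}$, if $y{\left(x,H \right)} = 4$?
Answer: $200$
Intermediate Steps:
$\left(y{\left(0,3 \right)} + 36\right) v{\left(5,1 \right)} = \left(4 + 36\right) 1 \cdot 5 = 40 \cdot 5 = 200$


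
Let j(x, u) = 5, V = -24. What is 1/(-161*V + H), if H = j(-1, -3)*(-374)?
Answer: 1/1994 ≈ 0.00050150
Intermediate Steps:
H = -1870 (H = 5*(-374) = -1870)
1/(-161*V + H) = 1/(-161*(-24) - 1870) = 1/(3864 - 1870) = 1/1994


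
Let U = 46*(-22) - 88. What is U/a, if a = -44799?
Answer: 1100/44799 ≈ 0.024554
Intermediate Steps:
U = -1100 (U = -1012 - 88 = -1100)
U/a = -1100/(-44799) = -1100*(-1/44799) = 1100/44799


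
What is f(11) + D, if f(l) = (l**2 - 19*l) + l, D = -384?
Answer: -461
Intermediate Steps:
f(l) = l**2 - 18*l
f(11) + D = 11*(-18 + 11) - 384 = 11*(-7) - 384 = -77 - 384 = -461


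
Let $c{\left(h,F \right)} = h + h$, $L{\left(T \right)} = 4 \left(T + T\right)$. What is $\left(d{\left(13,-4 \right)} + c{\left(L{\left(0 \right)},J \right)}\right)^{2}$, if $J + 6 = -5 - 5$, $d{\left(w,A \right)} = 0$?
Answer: $0$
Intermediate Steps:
$L{\left(T \right)} = 8 T$ ($L{\left(T \right)} = 4 \cdot 2 T = 8 T$)
$J = -16$ ($J = -6 - 10 = -16$)
$c{\left(h,F \right)} = 2 h$
$\left(d{\left(13,-4 \right)} + c{\left(L{\left(0 \right)},J \right)}\right)^{2} = \left(0 + 2 \cdot 8 \cdot 0\right)^{2} = \left(0 + 2 \cdot 0\right)^{2} = \left(0 + 0\right)^{2} = 0^{2} = 0$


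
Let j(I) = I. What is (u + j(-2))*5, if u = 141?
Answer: 695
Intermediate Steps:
(u + j(-2))*5 = (141 - 2)*5 = 139*5 = 695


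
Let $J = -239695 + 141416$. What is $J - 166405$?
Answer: $-264684$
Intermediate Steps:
$J = -98279$
$J - 166405 = -98279 - 166405 = -264684$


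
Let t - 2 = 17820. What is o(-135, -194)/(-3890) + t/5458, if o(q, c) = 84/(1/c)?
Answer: 39567787/5307905 ≈ 7.4545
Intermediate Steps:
o(q, c) = 84*c
t = 17822 (t = 2 + 17820 = 17822)
o(-135, -194)/(-3890) + t/5458 = (84*(-194))/(-3890) + 17822/5458 = -16296*(-1/3890) + 17822*(1/5458) = 8148/1945 + 8911/2729 = 39567787/5307905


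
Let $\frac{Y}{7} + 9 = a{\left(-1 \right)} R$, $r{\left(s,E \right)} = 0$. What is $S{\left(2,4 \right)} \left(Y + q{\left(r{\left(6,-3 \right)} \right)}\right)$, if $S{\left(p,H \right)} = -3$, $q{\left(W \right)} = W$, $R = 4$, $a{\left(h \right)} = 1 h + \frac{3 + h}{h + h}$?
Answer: $357$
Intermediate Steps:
$a{\left(h \right)} = h + \frac{3 + h}{2 h}$
$Y = -119$ ($Y = -63 + 7 \left(\frac{1}{2} - 1 + \frac{3}{2 \left(-1\right)}\right) 4 = -63 + 7 \left(\frac{1}{2} - 1 + \frac{3}{2} \left(-1\right)\right) 4 = -63 + 7 \left(\frac{1}{2} - 1 - \frac{3}{2}\right) 4 = -63 + 7 \left(\left(-2\right) 4\right) = -63 + 7 \left(-8\right) = -63 - 56 = -119$)
$S{\left(2,4 \right)} \left(Y + q{\left(r{\left(6,-3 \right)} \right)}\right) = - 3 \left(-119 + 0\right) = \left(-3\right) \left(-119\right) = 357$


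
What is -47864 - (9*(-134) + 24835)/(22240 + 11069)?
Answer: -1594325605/33309 ≈ -47865.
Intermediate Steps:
-47864 - (9*(-134) + 24835)/(22240 + 11069) = -47864 - (-1206 + 24835)/33309 = -47864 - 23629/33309 = -1594325605/33309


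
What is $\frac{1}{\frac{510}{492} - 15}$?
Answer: $- \frac{82}{1145} \approx -0.071616$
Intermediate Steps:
$\frac{1}{\frac{510}{492} - 15} = \frac{1}{510 \cdot \frac{1}{492} - 15} = \frac{1}{\frac{85}{82} - 15} = \frac{1}{- \frac{1145}{82}} = - \frac{82}{1145}$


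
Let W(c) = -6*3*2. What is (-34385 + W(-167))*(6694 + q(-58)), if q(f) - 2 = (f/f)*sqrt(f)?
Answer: -230483016 - 34421*I*sqrt(58) ≈ -2.3048e+8 - 2.6214e+5*I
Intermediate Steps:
W(c) = -36 (W(c) = -18*2 = -36)
q(f) = 2 + sqrt(f) (q(f) = 2 + (f/f)*sqrt(f) = 2 + 1*sqrt(f) = 2 + sqrt(f))
(-34385 + W(-167))*(6694 + q(-58)) = (-34385 - 36)*(6694 + (2 + sqrt(-58))) = -34421*(6694 + (2 + I*sqrt(58))) = -34421*(6696 + I*sqrt(58)) = -230483016 - 34421*I*sqrt(58)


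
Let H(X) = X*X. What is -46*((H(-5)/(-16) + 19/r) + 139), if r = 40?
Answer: -253759/40 ≈ -6344.0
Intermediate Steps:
H(X) = X²
-46*((H(-5)/(-16) + 19/r) + 139) = -46*(((-5)²/(-16) + 19/40) + 139) = -46*((25*(-1/16) + 19*(1/40)) + 139) = -46*((-25/16 + 19/40) + 139) = -46*(-87/80 + 139) = -46*11033/80 = -253759/40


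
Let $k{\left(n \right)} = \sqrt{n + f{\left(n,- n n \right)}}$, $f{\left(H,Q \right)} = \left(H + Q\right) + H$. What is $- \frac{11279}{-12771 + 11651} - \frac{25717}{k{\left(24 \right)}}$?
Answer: $\frac{11279}{1120} + \frac{25717 i \sqrt{14}}{84} \approx 10.071 + 1145.5 i$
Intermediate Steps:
$f{\left(H,Q \right)} = Q + 2 H$
$k{\left(n \right)} = \sqrt{- n^{2} + 3 n}$ ($k{\left(n \right)} = \sqrt{n + \left(- n n + 2 n\right)} = \sqrt{n - \left(n^{2} - 2 n\right)} = \sqrt{- n^{2} + 3 n}$)
$- \frac{11279}{-12771 + 11651} - \frac{25717}{k{\left(24 \right)}} = - \frac{11279}{-12771 + 11651} - \frac{25717}{\sqrt{24 \left(3 - 24\right)}} = - \frac{11279}{-1120} - \frac{25717}{\sqrt{24 \left(3 - 24\right)}} = \left(-11279\right) \left(- \frac{1}{1120}\right) - \frac{25717}{\sqrt{24 \left(-21\right)}} = \frac{11279}{1120} - \frac{25717}{\sqrt{-504}} = \frac{11279}{1120} - \frac{25717}{6 i \sqrt{14}} = \frac{11279}{1120} - 25717 \left(- \frac{i \sqrt{14}}{84}\right) = \frac{11279}{1120} + \frac{25717 i \sqrt{14}}{84}$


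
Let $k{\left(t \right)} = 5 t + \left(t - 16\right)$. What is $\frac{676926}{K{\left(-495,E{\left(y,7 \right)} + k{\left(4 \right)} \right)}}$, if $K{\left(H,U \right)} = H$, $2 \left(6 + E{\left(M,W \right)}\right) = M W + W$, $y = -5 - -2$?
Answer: $- \frac{75214}{55} \approx -1367.5$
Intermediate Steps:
$y = -3$ ($y = -5 + 2 = -3$)
$k{\left(t \right)} = -16 + 6 t$ ($k{\left(t \right)} = 5 t + \left(t - 16\right) = 5 t + \left(-16 + t\right) = -16 + 6 t$)
$E{\left(M,W \right)} = -6 + \frac{W}{2} + \frac{M W}{2}$ ($E{\left(M,W \right)} = -6 + \frac{M W + W}{2} = -6 + \frac{W + M W}{2} = -6 + \left(\frac{W}{2} + \frac{M W}{2}\right) = -6 + \frac{W}{2} + \frac{M W}{2}$)
$\frac{676926}{K{\left(-495,E{\left(y,7 \right)} + k{\left(4 \right)} \right)}} = \frac{676926}{-495} = 676926 \left(- \frac{1}{495}\right) = - \frac{75214}{55}$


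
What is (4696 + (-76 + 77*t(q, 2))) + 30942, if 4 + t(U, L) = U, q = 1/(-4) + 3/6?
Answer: 141093/4 ≈ 35273.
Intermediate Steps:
q = ¼ (q = 1*(-¼) + 3*(⅙) = -¼ + ½ = ¼ ≈ 0.25000)
t(U, L) = -4 + U
(4696 + (-76 + 77*t(q, 2))) + 30942 = (4696 + (-76 + 77*(-4 + ¼))) + 30942 = (4696 + (-76 + 77*(-15/4))) + 30942 = (4696 + (-76 - 1155/4)) + 30942 = (4696 - 1459/4) + 30942 = 17325/4 + 30942 = 141093/4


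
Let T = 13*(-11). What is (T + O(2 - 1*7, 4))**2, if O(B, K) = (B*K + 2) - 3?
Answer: 26896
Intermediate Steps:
T = -143
O(B, K) = -1 + B*K (O(B, K) = (2 + B*K) - 3 = -1 + B*K)
(T + O(2 - 1*7, 4))**2 = (-143 + (-1 + (2 - 1*7)*4))**2 = (-143 + (-1 + (2 - 7)*4))**2 = (-143 + (-1 - 5*4))**2 = (-143 + (-1 - 20))**2 = (-143 - 21)**2 = (-164)**2 = 26896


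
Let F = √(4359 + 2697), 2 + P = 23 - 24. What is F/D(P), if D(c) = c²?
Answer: 28/3 ≈ 9.3333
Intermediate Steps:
P = -3 (P = -2 + (23 - 24) = -2 - 1 = -3)
F = 84 (F = √7056 = 84)
F/D(P) = 84/((-3)²) = 84/9 = 84*(⅑) = 28/3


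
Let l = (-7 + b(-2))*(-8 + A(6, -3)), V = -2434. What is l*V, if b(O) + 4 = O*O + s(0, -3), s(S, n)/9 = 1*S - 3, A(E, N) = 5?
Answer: -248268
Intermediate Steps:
s(S, n) = -27 + 9*S (s(S, n) = 9*(1*S - 3) = 9*(S - 3) = 9*(-3 + S) = -27 + 9*S)
b(O) = -31 + O² (b(O) = -4 + (O*O + (-27 + 9*0)) = -4 + (O² + (-27 + 0)) = -4 + (O² - 27) = -4 + (-27 + O²) = -31 + O²)
l = 102 (l = (-7 + (-31 + (-2)²))*(-8 + 5) = (-7 + (-31 + 4))*(-3) = (-7 - 27)*(-3) = -34*(-3) = 102)
l*V = 102*(-2434) = -248268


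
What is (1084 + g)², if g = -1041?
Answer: 1849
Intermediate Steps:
(1084 + g)² = (1084 - 1041)² = 43² = 1849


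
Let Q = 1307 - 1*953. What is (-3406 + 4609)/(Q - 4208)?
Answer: -1203/3854 ≈ -0.31214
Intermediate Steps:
Q = 354 (Q = 1307 - 953 = 354)
(-3406 + 4609)/(Q - 4208) = (-3406 + 4609)/(354 - 4208) = 1203/(-3854) = 1203*(-1/3854) = -1203/3854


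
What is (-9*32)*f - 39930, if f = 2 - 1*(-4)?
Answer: -41658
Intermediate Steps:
f = 6 (f = 2 + 4 = 6)
(-9*32)*f - 39930 = -9*32*6 - 39930 = -288*6 - 39930 = -1728 - 39930 = -41658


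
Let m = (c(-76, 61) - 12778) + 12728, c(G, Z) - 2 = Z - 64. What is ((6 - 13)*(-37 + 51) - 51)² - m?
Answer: 22252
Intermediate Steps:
c(G, Z) = -62 + Z (c(G, Z) = 2 + (Z - 64) = 2 + (-64 + Z) = -62 + Z)
m = -51 (m = ((-62 + 61) - 12778) + 12728 = (-1 - 12778) + 12728 = -12779 + 12728 = -51)
((6 - 13)*(-37 + 51) - 51)² - m = ((6 - 13)*(-37 + 51) - 51)² - 1*(-51) = (-7*14 - 51)² + 51 = (-98 - 51)² + 51 = (-149)² + 51 = 22201 + 51 = 22252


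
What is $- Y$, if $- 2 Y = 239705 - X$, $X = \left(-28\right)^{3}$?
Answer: $\frac{261657}{2} \approx 1.3083 \cdot 10^{5}$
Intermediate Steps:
$X = -21952$
$Y = - \frac{261657}{2}$ ($Y = - \frac{239705 - -21952}{2} = - \frac{239705 + 21952}{2} = \left(- \frac{1}{2}\right) 261657 = - \frac{261657}{2} \approx -1.3083 \cdot 10^{5}$)
$- Y = \left(-1\right) \left(- \frac{261657}{2}\right) = \frac{261657}{2}$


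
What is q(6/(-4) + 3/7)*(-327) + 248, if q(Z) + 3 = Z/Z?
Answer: 902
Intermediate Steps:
q(Z) = -2 (q(Z) = -3 + Z/Z = -3 + 1 = -2)
q(6/(-4) + 3/7)*(-327) + 248 = -2*(-327) + 248 = 654 + 248 = 902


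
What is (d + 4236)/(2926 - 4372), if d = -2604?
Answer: -272/241 ≈ -1.1286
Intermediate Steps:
(d + 4236)/(2926 - 4372) = (-2604 + 4236)/(2926 - 4372) = 1632/(-1446) = 1632*(-1/1446) = -272/241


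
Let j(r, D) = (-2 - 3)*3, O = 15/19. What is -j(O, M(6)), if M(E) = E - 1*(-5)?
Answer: 15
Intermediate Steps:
M(E) = 5 + E (M(E) = E + 5 = 5 + E)
O = 15/19 (O = 15*(1/19) = 15/19 ≈ 0.78947)
j(r, D) = -15 (j(r, D) = -5*3 = -15)
-j(O, M(6)) = -1*(-15) = 15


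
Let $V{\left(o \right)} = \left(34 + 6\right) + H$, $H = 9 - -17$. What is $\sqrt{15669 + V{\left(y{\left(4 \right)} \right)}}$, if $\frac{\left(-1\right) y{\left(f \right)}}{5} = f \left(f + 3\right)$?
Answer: $\sqrt{15735} \approx 125.44$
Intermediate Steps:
$H = 26$ ($H = 9 + 17 = 26$)
$y{\left(f \right)} = - 5 f \left(3 + f\right)$ ($y{\left(f \right)} = - 5 f \left(f + 3\right) = - 5 f \left(3 + f\right)$)
$V{\left(o \right)} = 66$ ($V{\left(o \right)} = \left(34 + 6\right) + 26 = 40 + 26 = 66$)
$\sqrt{15669 + V{\left(y{\left(4 \right)} \right)}} = \sqrt{15669 + 66} = \sqrt{15735}$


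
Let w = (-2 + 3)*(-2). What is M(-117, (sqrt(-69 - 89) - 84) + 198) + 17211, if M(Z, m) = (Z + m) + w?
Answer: 17206 + I*sqrt(158) ≈ 17206.0 + 12.57*I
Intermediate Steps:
w = -2 (w = 1*(-2) = -2)
M(Z, m) = -2 + Z + m (M(Z, m) = (Z + m) - 2 = -2 + Z + m)
M(-117, (sqrt(-69 - 89) - 84) + 198) + 17211 = (-2 - 117 + ((sqrt(-69 - 89) - 84) + 198)) + 17211 = (-2 - 117 + ((sqrt(-158) - 84) + 198)) + 17211 = (-2 - 117 + ((I*sqrt(158) - 84) + 198)) + 17211 = (-2 - 117 + ((-84 + I*sqrt(158)) + 198)) + 17211 = (-2 - 117 + (114 + I*sqrt(158))) + 17211 = (-5 + I*sqrt(158)) + 17211 = 17206 + I*sqrt(158)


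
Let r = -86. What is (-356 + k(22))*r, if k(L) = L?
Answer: 28724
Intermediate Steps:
(-356 + k(22))*r = (-356 + 22)*(-86) = -334*(-86) = 28724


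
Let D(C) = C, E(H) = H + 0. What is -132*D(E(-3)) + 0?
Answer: 396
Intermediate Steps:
E(H) = H
-132*D(E(-3)) + 0 = -132*(-3) + 0 = 396 + 0 = 396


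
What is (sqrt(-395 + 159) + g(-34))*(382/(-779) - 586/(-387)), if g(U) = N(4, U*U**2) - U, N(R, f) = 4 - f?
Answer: 4047767240/100491 + 617320*I*sqrt(59)/301473 ≈ 40280.0 + 15.729*I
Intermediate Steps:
g(U) = 4 - U - U**3 (g(U) = (4 - U*U**2) - U = (4 - U**3) - U = 4 - U - U**3)
(sqrt(-395 + 159) + g(-34))*(382/(-779) - 586/(-387)) = (sqrt(-395 + 159) + (4 - 1*(-34) - 1*(-34)**3))*(382/(-779) - 586/(-387)) = (sqrt(-236) + (4 + 34 - 1*(-39304)))*(382*(-1/779) - 586*(-1/387)) = (2*I*sqrt(59) + (4 + 34 + 39304))*(-382/779 + 586/387) = (2*I*sqrt(59) + 39342)*(308660/301473) = (39342 + 2*I*sqrt(59))*(308660/301473) = 4047767240/100491 + 617320*I*sqrt(59)/301473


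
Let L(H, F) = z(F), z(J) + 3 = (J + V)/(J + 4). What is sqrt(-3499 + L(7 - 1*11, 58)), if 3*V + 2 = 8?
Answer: 2*I*sqrt(841123)/31 ≈ 59.169*I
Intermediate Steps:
V = 2 (V = -2/3 + (1/3)*8 = -2/3 + 8/3 = 2)
z(J) = -3 + (2 + J)/(4 + J) (z(J) = -3 + (J + 2)/(J + 4) = -3 + (2 + J)/(4 + J))
L(H, F) = 2*(-5 - F)/(4 + F)
sqrt(-3499 + L(7 - 1*11, 58)) = sqrt(-3499 + 2*(-5 - 1*58)/(4 + 58)) = sqrt(-3499 + 2*(-5 - 58)/62) = sqrt(-3499 + 2*(1/62)*(-63)) = sqrt(-3499 - 63/31) = sqrt(-108532/31) = 2*I*sqrt(841123)/31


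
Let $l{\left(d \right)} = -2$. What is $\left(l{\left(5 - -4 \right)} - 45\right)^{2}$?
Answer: $2209$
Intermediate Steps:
$\left(l{\left(5 - -4 \right)} - 45\right)^{2} = \left(-2 - 45\right)^{2} = \left(-47\right)^{2} = 2209$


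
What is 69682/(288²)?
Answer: 34841/41472 ≈ 0.84011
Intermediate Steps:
69682/(288²) = 69682/82944 = 69682*(1/82944) = 34841/41472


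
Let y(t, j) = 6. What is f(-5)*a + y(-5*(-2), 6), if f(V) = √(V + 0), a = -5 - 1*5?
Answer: 6 - 10*I*√5 ≈ 6.0 - 22.361*I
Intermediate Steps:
a = -10 (a = -5 - 5 = -10)
f(V) = √V
f(-5)*a + y(-5*(-2), 6) = √(-5)*(-10) + 6 = (I*√5)*(-10) + 6 = -10*I*√5 + 6 = 6 - 10*I*√5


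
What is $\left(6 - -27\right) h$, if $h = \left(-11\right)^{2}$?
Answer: $3993$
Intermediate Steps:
$h = 121$
$\left(6 - -27\right) h = \left(6 - -27\right) 121 = \left(6 + 27\right) 121 = 33 \cdot 121 = 3993$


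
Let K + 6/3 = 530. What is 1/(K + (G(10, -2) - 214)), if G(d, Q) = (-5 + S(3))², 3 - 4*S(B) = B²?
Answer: 4/1425 ≈ 0.0028070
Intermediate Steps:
K = 528 (K = -2 + 530 = 528)
S(B) = ¾ - B²/4
G(d, Q) = 169/4 (G(d, Q) = (-5 + (¾ - ¼*3²))² = (-5 + (¾ - ¼*9))² = (-5 + (¾ - 9/4))² = (-5 - 3/2)² = (-13/2)² = 169/4)
1/(K + (G(10, -2) - 214)) = 1/(528 + (169/4 - 214)) = 1/(528 - 687/4) = 1/(1425/4) = 4/1425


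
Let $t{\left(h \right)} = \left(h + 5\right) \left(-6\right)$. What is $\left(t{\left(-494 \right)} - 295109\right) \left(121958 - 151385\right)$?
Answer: $8597833725$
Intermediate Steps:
$t{\left(h \right)} = -30 - 6 h$ ($t{\left(h \right)} = \left(5 + h\right) \left(-6\right) = -30 - 6 h$)
$\left(t{\left(-494 \right)} - 295109\right) \left(121958 - 151385\right) = \left(\left(-30 - -2964\right) - 295109\right) \left(121958 - 151385\right) = \left(\left(-30 + 2964\right) - 295109\right) \left(-29427\right) = \left(2934 - 295109\right) \left(-29427\right) = \left(-292175\right) \left(-29427\right) = 8597833725$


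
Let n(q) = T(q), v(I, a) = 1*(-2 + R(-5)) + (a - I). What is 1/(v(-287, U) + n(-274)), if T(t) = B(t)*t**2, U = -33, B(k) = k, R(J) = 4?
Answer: -1/20570568 ≈ -4.8613e-8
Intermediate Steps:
v(I, a) = 2 + a - I (v(I, a) = 1*(-2 + 4) + (a - I) = 1*2 + (a - I) = 2 + (a - I) = 2 + a - I)
T(t) = t**3 (T(t) = t*t**2 = t**3)
n(q) = q**3
1/(v(-287, U) + n(-274)) = 1/((2 - 33 - 1*(-287)) + (-274)**3) = 1/((2 - 33 + 287) - 20570824) = 1/(256 - 20570824) = 1/(-20570568) = -1/20570568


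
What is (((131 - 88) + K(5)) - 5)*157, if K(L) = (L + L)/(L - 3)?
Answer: 6751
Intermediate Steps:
K(L) = 2*L/(-3 + L) (K(L) = (2*L)/(-3 + L) = 2*L/(-3 + L))
(((131 - 88) + K(5)) - 5)*157 = (((131 - 88) + 2*5/(-3 + 5)) - 5)*157 = ((43 + 2*5/2) - 5)*157 = ((43 + 2*5*(½)) - 5)*157 = ((43 + 5) - 5)*157 = (48 - 5)*157 = 43*157 = 6751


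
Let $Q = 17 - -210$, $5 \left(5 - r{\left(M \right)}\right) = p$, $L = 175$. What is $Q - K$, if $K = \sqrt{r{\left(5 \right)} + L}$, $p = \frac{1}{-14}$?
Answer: $227 - \frac{\sqrt{882070}}{70} \approx 213.58$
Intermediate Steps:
$p = - \frac{1}{14} \approx -0.071429$
$r{\left(M \right)} = \frac{351}{70}$ ($r{\left(M \right)} = 5 - - \frac{1}{70} = 5 + \frac{1}{70} = \frac{351}{70}$)
$K = \frac{\sqrt{882070}}{70}$ ($K = \sqrt{\frac{351}{70} + 175} = \sqrt{\frac{12601}{70}} = \frac{\sqrt{882070}}{70} \approx 13.417$)
$Q = 227$ ($Q = 17 + 210 = 227$)
$Q - K = 227 - \frac{\sqrt{882070}}{70}$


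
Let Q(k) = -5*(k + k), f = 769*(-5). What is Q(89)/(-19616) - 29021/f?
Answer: 286348993/37711760 ≈ 7.5931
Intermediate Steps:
f = -3845
Q(k) = -10*k
Q(89)/(-19616) - 29021/f = -10*89/(-19616) - 29021/(-3845) = -890*(-1/19616) - 29021*(-1/3845) = 445/9808 + 29021/3845 = 286348993/37711760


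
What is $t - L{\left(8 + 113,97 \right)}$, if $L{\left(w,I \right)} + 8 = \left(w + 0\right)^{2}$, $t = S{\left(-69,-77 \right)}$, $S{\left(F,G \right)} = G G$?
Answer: $-8704$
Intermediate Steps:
$S{\left(F,G \right)} = G^{2}$
$t = 5929$ ($t = \left(-77\right)^{2} = 5929$)
$L{\left(w,I \right)} = -8 + w^{2}$ ($L{\left(w,I \right)} = -8 + \left(w + 0\right)^{2} = -8 + w^{2}$)
$t - L{\left(8 + 113,97 \right)} = 5929 - \left(-8 + \left(8 + 113\right)^{2}\right) = 5929 - \left(-8 + 121^{2}\right) = 5929 - \left(-8 + 14641\right) = 5929 - 14633 = -8704$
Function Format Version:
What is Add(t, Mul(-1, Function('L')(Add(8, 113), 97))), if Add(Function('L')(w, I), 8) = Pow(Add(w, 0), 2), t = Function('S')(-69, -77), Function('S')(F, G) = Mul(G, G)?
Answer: -8704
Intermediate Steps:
Function('S')(F, G) = Pow(G, 2)
t = 5929 (t = Pow(-77, 2) = 5929)
Function('L')(w, I) = Add(-8, Pow(w, 2)) (Function('L')(w, I) = Add(-8, Pow(Add(w, 0), 2)) = Add(-8, Pow(w, 2)))
Add(t, Mul(-1, Function('L')(Add(8, 113), 97))) = Add(5929, Mul(-1, Add(-8, Pow(Add(8, 113), 2)))) = Add(5929, Mul(-1, Add(-8, Pow(121, 2)))) = Add(5929, Mul(-1, Add(-8, 14641))) = Add(5929, Mul(-1, 14633)) = Add(5929, -14633) = -8704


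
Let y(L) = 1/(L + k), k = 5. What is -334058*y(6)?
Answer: -334058/11 ≈ -30369.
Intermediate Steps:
y(L) = 1/(5 + L) (y(L) = 1/(L + 5) = 1/(5 + L))
-334058*y(6) = -334058/(5 + 6) = -334058/11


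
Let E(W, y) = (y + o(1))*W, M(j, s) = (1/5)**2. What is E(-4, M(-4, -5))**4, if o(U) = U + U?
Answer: 1731891456/390625 ≈ 4433.6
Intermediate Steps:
o(U) = 2*U
M(j, s) = 1/25 (M(j, s) = (1/5)**2 = 1/25)
E(W, y) = W*(2 + y) (E(W, y) = (y + 2*1)*W = (y + 2)*W = (2 + y)*W = W*(2 + y))
E(-4, M(-4, -5))**4 = (-4*(2 + 1/25))**4 = (-4*51/25)**4 = (-204/25)**4 = 1731891456/390625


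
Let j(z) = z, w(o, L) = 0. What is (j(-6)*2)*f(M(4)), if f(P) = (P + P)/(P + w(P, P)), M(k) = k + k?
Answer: -24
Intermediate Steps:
M(k) = 2*k
f(P) = 2 (f(P) = (P + P)/(P + 0) = (2*P)/P = 2)
(j(-6)*2)*f(M(4)) = -6*2*2 = -12*2 = -24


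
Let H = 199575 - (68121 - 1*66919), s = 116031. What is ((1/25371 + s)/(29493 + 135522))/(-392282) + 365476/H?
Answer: 300115091480782310917/162896575875690240045 ≈ 1.8424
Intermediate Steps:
H = 198373 (H = 199575 - (68121 - 66919) = 199575 - 1*1202 = 199575 - 1202 = 198373)
((1/25371 + s)/(29493 + 135522))/(-392282) + 365476/H = ((1/25371 + 116031)/(29493 + 135522))/(-392282) + 365476/198373 = ((1/25371 + 116031)/165015)*(-1/392282) + 365476*(1/198373) = ((2943822502/25371)*(1/165015))*(-1/392282) + 365476/198373 = (2943822502/4186595565)*(-1/392282) + 365476/198373 = -1471911251/821163040714665 + 365476/198373 = 300115091480782310917/162896575875690240045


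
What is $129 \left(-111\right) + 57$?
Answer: $-14262$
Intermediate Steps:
$129 \left(-111\right) + 57 = -14319 + 57 = -14262$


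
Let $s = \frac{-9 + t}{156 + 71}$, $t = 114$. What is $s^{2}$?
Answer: $\frac{11025}{51529} \approx 0.21396$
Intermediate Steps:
$s = \frac{105}{227}$ ($s = \frac{-9 + 114}{156 + 71} = \frac{105}{227} \approx 0.46255$)
$s^{2} = \left(\frac{105}{227}\right)^{2} = \frac{11025}{51529}$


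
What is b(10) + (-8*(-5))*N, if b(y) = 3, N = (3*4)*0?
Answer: 3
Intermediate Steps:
N = 0 (N = 12*0 = 0)
b(10) + (-8*(-5))*N = 3 - 8*(-5)*0 = 3 + 40*0 = 3 + 0 = 3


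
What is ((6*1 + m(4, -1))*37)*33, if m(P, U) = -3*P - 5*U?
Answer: -1221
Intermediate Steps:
m(P, U) = -5*U - 3*P
((6*1 + m(4, -1))*37)*33 = ((6*1 + (-5*(-1) - 3*4))*37)*33 = ((6 + (5 - 12))*37)*33 = ((6 - 7)*37)*33 = -1*37*33 = -37*33 = -1221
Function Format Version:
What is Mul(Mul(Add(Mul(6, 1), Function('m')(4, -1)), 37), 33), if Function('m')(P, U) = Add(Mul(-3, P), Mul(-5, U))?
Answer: -1221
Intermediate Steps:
Function('m')(P, U) = Add(Mul(-5, U), Mul(-3, P))
Mul(Mul(Add(Mul(6, 1), Function('m')(4, -1)), 37), 33) = Mul(Mul(Add(Mul(6, 1), Add(Mul(-5, -1), Mul(-3, 4))), 37), 33) = Mul(Mul(Add(6, Add(5, -12)), 37), 33) = Mul(Mul(Add(6, -7), 37), 33) = Mul(Mul(-1, 37), 33) = Mul(-37, 33) = -1221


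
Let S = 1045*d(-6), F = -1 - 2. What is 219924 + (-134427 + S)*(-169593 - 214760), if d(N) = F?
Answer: 52872587310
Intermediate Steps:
F = -3
d(N) = -3
S = -3135 (S = 1045*(-3) = -3135)
219924 + (-134427 + S)*(-169593 - 214760) = 219924 + (-134427 - 3135)*(-169593 - 214760) = 219924 - 137562*(-384353) = 219924 + 52872367386 = 52872587310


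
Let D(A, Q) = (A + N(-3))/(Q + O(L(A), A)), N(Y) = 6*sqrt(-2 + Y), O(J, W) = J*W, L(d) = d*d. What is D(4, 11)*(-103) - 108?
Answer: -8512/75 - 206*I*sqrt(5)/25 ≈ -113.49 - 18.425*I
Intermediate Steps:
L(d) = d**2
D(A, Q) = (A + 6*I*sqrt(5))/(Q + A**3) (D(A, Q) = (A + 6*sqrt(-2 - 3))/(Q + A**2*A) = (A + 6*sqrt(-5))/(Q + A**3) = (A + 6*(I*sqrt(5)))/(Q + A**3) = (A + 6*I*sqrt(5))/(Q + A**3))
D(4, 11)*(-103) - 108 = ((4 + 6*I*sqrt(5))/(11 + 4**3))*(-103) - 108 = ((4 + 6*I*sqrt(5))/(11 + 64))*(-103) - 108 = ((4 + 6*I*sqrt(5))/75)*(-103) - 108 = (4/75 + 2*I*sqrt(5)/25)*(-103) - 108 = (-412/75 - 206*I*sqrt(5)/25) - 108 = -8512/75 - 206*I*sqrt(5)/25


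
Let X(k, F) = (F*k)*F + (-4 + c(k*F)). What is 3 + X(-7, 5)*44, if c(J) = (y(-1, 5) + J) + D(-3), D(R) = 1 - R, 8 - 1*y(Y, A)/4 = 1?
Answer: -8005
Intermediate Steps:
y(Y, A) = 28 (y(Y, A) = 32 - 4*1 = 32 - 4 = 28)
c(J) = 32 + J (c(J) = (28 + J) + (1 - 1*(-3)) = (28 + J) + (1 + 3) = (28 + J) + 4 = 32 + J)
X(k, F) = 28 + F*k + k*F² (X(k, F) = (F*k)*F + (-4 + (32 + k*F)) = k*F² + (-4 + (32 + F*k)) = k*F² + (28 + F*k) = 28 + F*k + k*F²)
3 + X(-7, 5)*44 = 3 + (28 + 5*(-7) - 7*5²)*44 = 3 + (28 - 35 - 7*25)*44 = 3 + (28 - 35 - 175)*44 = 3 - 182*44 = 3 - 8008 = -8005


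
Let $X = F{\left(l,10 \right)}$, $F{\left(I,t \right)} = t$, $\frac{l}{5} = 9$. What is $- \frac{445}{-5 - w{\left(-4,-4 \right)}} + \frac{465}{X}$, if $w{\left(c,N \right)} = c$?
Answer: $\frac{983}{2} \approx 491.5$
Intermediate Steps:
$l = 45$ ($l = 5 \cdot 9 = 45$)
$X = 10$
$- \frac{445}{-5 - w{\left(-4,-4 \right)}} + \frac{465}{X} = - \frac{445}{-5 - -4} + \frac{465}{10} = - \frac{445}{-5 + 4} + 465 \cdot \frac{1}{10} = - \frac{445}{-1} + \frac{93}{2} = \left(-445\right) \left(-1\right) + \frac{93}{2} = 445 + \frac{93}{2} = \frac{983}{2}$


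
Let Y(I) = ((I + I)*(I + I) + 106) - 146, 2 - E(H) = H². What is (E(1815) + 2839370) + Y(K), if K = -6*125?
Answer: 1795107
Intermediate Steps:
E(H) = 2 - H²
K = -750
Y(I) = -40 + 4*I² (Y(I) = ((2*I)*(2*I) + 106) - 146 = (4*I² + 106) - 146 = (106 + 4*I²) - 146 = -40 + 4*I²)
(E(1815) + 2839370) + Y(K) = ((2 - 1*1815²) + 2839370) + (-40 + 4*(-750)²) = ((2 - 1*3294225) + 2839370) + (-40 + 4*562500) = ((2 - 3294225) + 2839370) + (-40 + 2250000) = (-3294223 + 2839370) + 2249960 = -454853 + 2249960 = 1795107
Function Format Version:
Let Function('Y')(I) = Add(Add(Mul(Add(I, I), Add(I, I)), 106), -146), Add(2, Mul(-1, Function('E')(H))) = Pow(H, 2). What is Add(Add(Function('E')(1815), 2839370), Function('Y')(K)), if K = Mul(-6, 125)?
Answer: 1795107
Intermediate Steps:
Function('E')(H) = Add(2, Mul(-1, Pow(H, 2)))
K = -750
Function('Y')(I) = Add(-40, Mul(4, Pow(I, 2))) (Function('Y')(I) = Add(Add(Mul(Mul(2, I), Mul(2, I)), 106), -146) = Add(Add(Mul(4, Pow(I, 2)), 106), -146) = Add(Add(106, Mul(4, Pow(I, 2))), -146) = Add(-40, Mul(4, Pow(I, 2))))
Add(Add(Function('E')(1815), 2839370), Function('Y')(K)) = Add(Add(Add(2, Mul(-1, Pow(1815, 2))), 2839370), Add(-40, Mul(4, Pow(-750, 2)))) = Add(Add(Add(2, Mul(-1, 3294225)), 2839370), Add(-40, Mul(4, 562500))) = Add(Add(Add(2, -3294225), 2839370), Add(-40, 2250000)) = Add(Add(-3294223, 2839370), 2249960) = Add(-454853, 2249960) = 1795107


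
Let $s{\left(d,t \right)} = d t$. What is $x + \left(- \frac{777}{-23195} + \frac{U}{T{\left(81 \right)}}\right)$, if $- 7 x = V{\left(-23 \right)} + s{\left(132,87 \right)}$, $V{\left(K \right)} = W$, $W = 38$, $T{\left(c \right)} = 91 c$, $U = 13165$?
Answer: $- \frac{281106098428}{170970345} \approx -1644.2$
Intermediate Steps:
$V{\left(K \right)} = 38$
$x = -1646$ ($x = - \frac{38 + 132 \cdot 87}{7} = - \frac{38 + 11484}{7} = \left(- \frac{1}{7}\right) 11522 = -1646$)
$x + \left(- \frac{777}{-23195} + \frac{U}{T{\left(81 \right)}}\right) = -1646 + \left(- \frac{777}{-23195} + \frac{13165}{91 \cdot 81}\right) = -1646 - \left(- \frac{777}{23195} - \frac{13165}{7371}\right) = -1646 + \left(\frac{777}{23195} + 13165 \cdot \frac{1}{7371}\right) = -1646 + \left(\frac{777}{23195} + \frac{13165}{7371}\right) = -1646 + \frac{311089442}{170970345} = - \frac{281106098428}{170970345}$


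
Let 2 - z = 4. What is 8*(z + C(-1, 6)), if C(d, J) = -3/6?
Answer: -20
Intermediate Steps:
z = -2 (z = 2 - 1*4 = 2 - 4 = -2)
C(d, J) = -½ (C(d, J) = -3*⅙ = -½)
8*(z + C(-1, 6)) = 8*(-2 - ½) = 8*(-5/2) = -20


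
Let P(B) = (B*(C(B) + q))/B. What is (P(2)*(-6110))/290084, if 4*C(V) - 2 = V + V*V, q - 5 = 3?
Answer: -325/1543 ≈ -0.21063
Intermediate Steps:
q = 8 (q = 5 + 3 = 8)
C(V) = 1/2 + V/4 + V**2/4 (C(V) = 1/2 + (V + V*V)/4 = 1/2 + (V + V**2)/4 = 1/2 + (V/4 + V**2/4) = 1/2 + V/4 + V**2/4)
P(B) = 17/2 + B/4 + B**2/4 (P(B) = (B*((1/2 + B/4 + B**2/4) + 8))/B = (B*(17/2 + B/4 + B**2/4))/B = 17/2 + B/4 + B**2/4)
(P(2)*(-6110))/290084 = ((17/2 + (1/4)*2 + (1/4)*2**2)*(-6110))/290084 = ((17/2 + 1/2 + (1/4)*4)*(-6110))*(1/290084) = ((17/2 + 1/2 + 1)*(-6110))*(1/290084) = (10*(-6110))*(1/290084) = -61100*1/290084 = -325/1543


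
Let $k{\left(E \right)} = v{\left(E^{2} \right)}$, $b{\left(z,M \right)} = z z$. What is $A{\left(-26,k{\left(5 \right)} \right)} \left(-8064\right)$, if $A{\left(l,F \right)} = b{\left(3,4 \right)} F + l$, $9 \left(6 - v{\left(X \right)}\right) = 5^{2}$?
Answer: $-24192$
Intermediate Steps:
$b{\left(z,M \right)} = z^{2}$
$v{\left(X \right)} = \frac{29}{9}$ ($v{\left(X \right)} = 6 - \frac{5^{2}}{9} = 6 - \frac{25}{9} = \frac{29}{9}$)
$k{\left(E \right)} = \frac{29}{9}$
$A{\left(l,F \right)} = l + 9 F$ ($A{\left(l,F \right)} = 3^{2} F + l = 9 F + l = l + 9 F$)
$A{\left(-26,k{\left(5 \right)} \right)} \left(-8064\right) = \left(-26 + 9 \cdot \frac{29}{9}\right) \left(-8064\right) = \left(-26 + 29\right) \left(-8064\right) = 3 \left(-8064\right) = -24192$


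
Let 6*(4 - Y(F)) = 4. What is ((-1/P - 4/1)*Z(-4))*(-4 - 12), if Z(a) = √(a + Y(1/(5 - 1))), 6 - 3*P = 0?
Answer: 24*I*√6 ≈ 58.788*I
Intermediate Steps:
Y(F) = 10/3 (Y(F) = 4 - ⅙*4 = 4 - ⅔ = 10/3)
P = 2 (P = 2 - ⅓*0 = 2 + 0 = 2)
Z(a) = √(10/3 + a) (Z(a) = √(a + 10/3) = √(10/3 + a))
((-1/P - 4/1)*Z(-4))*(-4 - 12) = ((-1/2 - 4/1)*(√(30 + 9*(-4))/3))*(-4 - 12) = ((-1*½ - 4*1)*(√(30 - 36)/3))*(-16) = ((-½ - 4)*(√(-6)/3))*(-16) = -3*I*√6/2*(-16) = 24*I*√6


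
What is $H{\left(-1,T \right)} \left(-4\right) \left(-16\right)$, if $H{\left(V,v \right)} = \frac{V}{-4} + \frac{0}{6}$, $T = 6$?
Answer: $16$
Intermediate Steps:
$H{\left(V,v \right)} = - \frac{V}{4}$ ($H{\left(V,v \right)} = V \left(- \frac{1}{4}\right) + 0 \cdot \frac{1}{6} = - \frac{V}{4} + 0 = - \frac{V}{4}$)
$H{\left(-1,T \right)} \left(-4\right) \left(-16\right) = \left(- \frac{1}{4}\right) \left(-1\right) \left(-4\right) \left(-16\right) = \frac{1}{4} \left(-4\right) \left(-16\right) = \left(-1\right) \left(-16\right) = 16$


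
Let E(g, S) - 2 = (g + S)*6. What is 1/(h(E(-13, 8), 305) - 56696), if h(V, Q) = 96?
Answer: -1/56600 ≈ -1.7668e-5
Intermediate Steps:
E(g, S) = 2 + 6*S + 6*g (E(g, S) = 2 + (g + S)*6 = 2 + (S + g)*6 = 2 + (6*S + 6*g) = 2 + 6*S + 6*g)
1/(h(E(-13, 8), 305) - 56696) = 1/(96 - 56696) = 1/(-56600) = -1/56600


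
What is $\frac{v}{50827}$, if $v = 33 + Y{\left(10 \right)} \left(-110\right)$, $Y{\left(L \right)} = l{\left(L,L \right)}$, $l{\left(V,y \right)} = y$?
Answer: $- \frac{1067}{50827} \approx -0.020993$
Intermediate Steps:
$Y{\left(L \right)} = L$
$v = -1067$ ($v = 33 + 10 \left(-110\right) = 33 - 1100 = -1067$)
$\frac{v}{50827} = - \frac{1067}{50827}$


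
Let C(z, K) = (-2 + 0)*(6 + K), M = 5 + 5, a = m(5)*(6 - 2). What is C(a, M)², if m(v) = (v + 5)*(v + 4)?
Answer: 1024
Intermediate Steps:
m(v) = (4 + v)*(5 + v) (m(v) = (5 + v)*(4 + v) = (4 + v)*(5 + v))
a = 360 (a = (20 + 5² + 9*5)*(6 - 2) = (20 + 25 + 45)*4 = 90*4 = 360)
M = 10
C(z, K) = -12 - 2*K (C(z, K) = -2*(6 + K) = -12 - 2*K)
C(a, M)² = (-12 - 2*10)² = (-12 - 20)² = (-32)² = 1024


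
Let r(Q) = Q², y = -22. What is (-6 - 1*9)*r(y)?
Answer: -7260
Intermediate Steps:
(-6 - 1*9)*r(y) = (-6 - 1*9)*(-22)² = (-6 - 9)*484 = -15*484 = -7260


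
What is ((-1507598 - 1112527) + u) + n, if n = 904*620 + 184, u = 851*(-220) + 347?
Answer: -2246334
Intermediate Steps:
u = -186873 (u = -187220 + 347 = -186873)
n = 560664 (n = 560480 + 184 = 560664)
((-1507598 - 1112527) + u) + n = ((-1507598 - 1112527) - 186873) + 560664 = (-2620125 - 186873) + 560664 = -2806998 + 560664 = -2246334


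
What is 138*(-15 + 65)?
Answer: 6900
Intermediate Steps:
138*(-15 + 65) = 138*50 = 6900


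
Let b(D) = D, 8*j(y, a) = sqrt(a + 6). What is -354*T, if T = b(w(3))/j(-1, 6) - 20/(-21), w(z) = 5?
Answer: -2360/7 - 2360*sqrt(3) ≈ -4424.8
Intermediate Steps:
j(y, a) = sqrt(6 + a)/8 (j(y, a) = sqrt(a + 6)/8 = sqrt(6 + a)/8)
T = 20/21 + 20*sqrt(3)/3 (T = 5/((sqrt(6 + 6)/8)) - 20/(-21) = 5/((sqrt(12)/8)) - 20*(-1/21) = 5/(((2*sqrt(3))/8)) + 20/21 = 5/((sqrt(3)/4)) + 20/21 = 5*(4*sqrt(3)/3) + 20/21 = 20*sqrt(3)/3 + 20/21 = 20/21 + 20*sqrt(3)/3 ≈ 12.499)
-354*T = -354*(20/21 + 20*sqrt(3)/3) = -2360/7 - 2360*sqrt(3)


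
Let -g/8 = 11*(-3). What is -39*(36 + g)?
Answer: -11700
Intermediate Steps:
g = 264 (g = -88*(-3) = -8*(-33) = 264)
-39*(36 + g) = -39*(36 + 264) = -39*300 = -11700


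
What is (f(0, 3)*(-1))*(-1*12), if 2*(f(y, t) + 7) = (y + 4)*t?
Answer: -12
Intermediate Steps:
f(y, t) = -7 + t*(4 + y)/2 (f(y, t) = -7 + ((y + 4)*t)/2 = -7 + ((4 + y)*t)/2 = -7 + (t*(4 + y))/2 = -7 + t*(4 + y)/2)
(f(0, 3)*(-1))*(-1*12) = ((-7 + 2*3 + (½)*3*0)*(-1))*(-1*12) = ((-7 + 6 + 0)*(-1))*(-12) = -1*(-1)*(-12) = 1*(-12) = -12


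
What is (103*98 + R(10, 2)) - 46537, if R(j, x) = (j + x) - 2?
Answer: -36433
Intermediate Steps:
R(j, x) = -2 + j + x
(103*98 + R(10, 2)) - 46537 = (103*98 + (-2 + 10 + 2)) - 46537 = (10094 + 10) - 46537 = 10104 - 46537 = -36433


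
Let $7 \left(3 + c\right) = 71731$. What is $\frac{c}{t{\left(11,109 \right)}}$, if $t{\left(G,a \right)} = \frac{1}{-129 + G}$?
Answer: $- \frac{8461780}{7} \approx -1.2088 \cdot 10^{6}$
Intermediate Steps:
$c = \frac{71710}{7}$ ($c = -3 + \frac{1}{7} \cdot 71731 = -3 + \frac{71731}{7} = \frac{71710}{7} \approx 10244.0$)
$\frac{c}{t{\left(11,109 \right)}} = \frac{71710}{7 \frac{1}{-129 + 11}} = \frac{71710}{7 \frac{1}{-118}} = \frac{71710}{7 \left(- \frac{1}{118}\right)} = \frac{71710}{7} \left(-118\right) = - \frac{8461780}{7}$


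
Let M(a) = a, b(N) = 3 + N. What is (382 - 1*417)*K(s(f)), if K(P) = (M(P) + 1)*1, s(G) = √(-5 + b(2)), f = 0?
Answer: -35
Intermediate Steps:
s(G) = 0 (s(G) = √(-5 + (3 + 2)) = √(-5 + 5) = √0 = 0)
K(P) = 1 + P (K(P) = (P + 1)*1 = (1 + P)*1 = 1 + P)
(382 - 1*417)*K(s(f)) = (382 - 1*417)*(1 + 0) = (382 - 417)*1 = -35*1 = -35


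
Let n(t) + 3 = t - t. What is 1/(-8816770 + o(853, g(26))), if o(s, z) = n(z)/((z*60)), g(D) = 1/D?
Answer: -10/88167713 ≈ -1.1342e-7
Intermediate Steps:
n(t) = -3 (n(t) = -3 + (t - t) = -3 + 0 = -3)
o(s, z) = -1/(20*z) (o(s, z) = -3*1/(60*z) = -1/(20*z))
1/(-8816770 + o(853, g(26))) = 1/(-8816770 - 1/(20*(1/26))) = 1/(-8816770 - 1/(20*1/26)) = 1/(-8816770 - 1/20*26) = 1/(-8816770 - 13/10) = 1/(-88167713/10) = -10/88167713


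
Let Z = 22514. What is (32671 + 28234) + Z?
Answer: 83419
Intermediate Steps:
(32671 + 28234) + Z = (32671 + 28234) + 22514 = 60905 + 22514 = 83419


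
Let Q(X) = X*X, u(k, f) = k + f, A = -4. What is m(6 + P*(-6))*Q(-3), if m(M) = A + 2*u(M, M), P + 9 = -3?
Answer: 2772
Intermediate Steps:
u(k, f) = f + k
P = -12 (P = -9 - 3 = -12)
Q(X) = X**2
m(M) = -4 + 4*M (m(M) = -4 + 2*(M + M) = -4 + 2*(2*M) = -4 + 4*M)
m(6 + P*(-6))*Q(-3) = (-4 + 4*(6 - 12*(-6)))*(-3)**2 = (-4 + 4*(6 + 72))*9 = (-4 + 4*78)*9 = (-4 + 312)*9 = 308*9 = 2772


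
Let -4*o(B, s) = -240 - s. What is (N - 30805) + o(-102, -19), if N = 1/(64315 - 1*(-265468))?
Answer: -40562979213/1319132 ≈ -30750.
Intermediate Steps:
o(B, s) = 60 + s/4 (o(B, s) = -(-240 - s)/4 = 60 + s/4)
N = 1/329783 (N = 1/(64315 + 265468) = 1/329783 ≈ 3.0323e-6)
(N - 30805) + o(-102, -19) = (1/329783 - 30805) + (60 + (1/4)*(-19)) = -10158965314/329783 + (60 - 19/4) = -10158965314/329783 + 221/4 = -40562979213/1319132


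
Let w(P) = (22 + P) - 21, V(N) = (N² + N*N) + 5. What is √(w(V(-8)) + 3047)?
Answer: √3181 ≈ 56.400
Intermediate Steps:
V(N) = 5 + 2*N² (V(N) = (N² + N²) + 5 = 2*N² + 5 = 5 + 2*N²)
w(P) = 1 + P
√(w(V(-8)) + 3047) = √((1 + (5 + 2*(-8)²)) + 3047) = √((1 + (5 + 2*64)) + 3047) = √((1 + (5 + 128)) + 3047) = √((1 + 133) + 3047) = √(134 + 3047) = √3181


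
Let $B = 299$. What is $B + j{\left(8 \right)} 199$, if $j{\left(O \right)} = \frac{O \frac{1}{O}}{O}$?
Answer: $\frac{2591}{8} \approx 323.88$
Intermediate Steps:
$j{\left(O \right)} = \frac{1}{O}$ ($j{\left(O \right)} = 1 \frac{1}{O} = \frac{1}{O}$)
$B + j{\left(8 \right)} 199 = 299 + \frac{1}{8} \cdot 199 = 299 + \frac{199}{8} = \frac{2591}{8}$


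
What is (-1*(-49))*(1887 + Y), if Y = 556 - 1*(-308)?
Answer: 134799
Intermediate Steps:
Y = 864 (Y = 556 + 308 = 864)
(-1*(-49))*(1887 + Y) = (-1*(-49))*(1887 + 864) = 49*2751 = 134799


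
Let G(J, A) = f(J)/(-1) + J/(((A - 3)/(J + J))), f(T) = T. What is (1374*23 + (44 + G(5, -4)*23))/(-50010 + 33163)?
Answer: -219567/117929 ≈ -1.8619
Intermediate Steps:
G(J, A) = -J + 2*J²/(-3 + A) (G(J, A) = J/(-1) + J/(((A - 3)/(J + J))) = J*(-1) + J/(((-3 + A)/((2*J)))) = -J + J/(((-3 + A)*(1/(2*J)))) = -J + J/(((-3 + A)/(2*J))) = -J + J*(2*J/(-3 + A)) = -J + 2*J²/(-3 + A))
(1374*23 + (44 + G(5, -4)*23))/(-50010 + 33163) = (1374*23 + (44 + (5*(3 - 1*(-4) + 2*5)/(-3 - 4))*23))/(-50010 + 33163) = (31602 + (44 + (5*(3 + 4 + 10)/(-7))*23))/(-16847) = (31602 + (44 + (5*(-⅐)*17)*23))*(-1/16847) = (31602 + (44 - 85/7*23))*(-1/16847) = (31602 + (44 - 1955/7))*(-1/16847) = (31602 - 1647/7)*(-1/16847) = (219567/7)*(-1/16847) = -219567/117929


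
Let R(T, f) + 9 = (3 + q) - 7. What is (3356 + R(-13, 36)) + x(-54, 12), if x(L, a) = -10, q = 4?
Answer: 3337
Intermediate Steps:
R(T, f) = -9 (R(T, f) = -9 + ((3 + 4) - 7) = -9 + (7 - 7) = -9 + 0 = -9)
(3356 + R(-13, 36)) + x(-54, 12) = (3356 - 9) - 10 = 3347 - 10 = 3337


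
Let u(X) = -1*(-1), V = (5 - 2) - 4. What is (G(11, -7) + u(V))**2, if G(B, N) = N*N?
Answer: 2500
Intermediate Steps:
G(B, N) = N**2
V = -1 (V = 3 - 4 = -1)
u(X) = 1
(G(11, -7) + u(V))**2 = ((-7)**2 + 1)**2 = (49 + 1)**2 = 50**2 = 2500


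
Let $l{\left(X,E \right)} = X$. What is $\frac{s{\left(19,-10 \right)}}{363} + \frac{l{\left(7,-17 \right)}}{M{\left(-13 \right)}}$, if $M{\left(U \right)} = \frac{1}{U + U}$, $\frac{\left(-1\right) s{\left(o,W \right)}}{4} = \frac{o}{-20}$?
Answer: $- \frac{330311}{1815} \approx -181.99$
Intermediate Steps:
$s{\left(o,W \right)} = \frac{o}{5}$ ($s{\left(o,W \right)} = - 4 \frac{o}{-20} = - 4 o \left(- \frac{1}{20}\right) = - 4 \left(- \frac{o}{20}\right) = \frac{o}{5}$)
$M{\left(U \right)} = \frac{1}{2 U}$
$\frac{s{\left(19,-10 \right)}}{363} + \frac{l{\left(7,-17 \right)}}{M{\left(-13 \right)}} = \frac{\frac{1}{5} \cdot 19}{363} + \frac{7}{\frac{1}{2} \frac{1}{-13}} = \frac{19}{5} \cdot \frac{1}{363} + \frac{7}{\frac{1}{2} \left(- \frac{1}{13}\right)} = \frac{19}{1815} + \frac{7}{- \frac{1}{26}} = \frac{19}{1815} + 7 \left(-26\right) = \frac{19}{1815} - 182 = - \frac{330311}{1815}$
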